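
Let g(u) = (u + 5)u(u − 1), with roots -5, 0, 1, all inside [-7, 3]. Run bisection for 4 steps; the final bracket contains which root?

-5

midpoint -2: g = 18 > 0 → [-7, -2]
midpoint -4.5: g = 12.375 > 0 → [-7, -4.5]
midpoint -5.75: g = -29.109375 < 0 → [-5.75, -4.5]
midpoint -5.125: g = -3.9238 < 0 → [-5.125, -4.5]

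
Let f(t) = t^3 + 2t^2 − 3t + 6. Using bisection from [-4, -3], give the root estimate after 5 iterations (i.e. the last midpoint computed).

t = -3.5 gives f = -1.875, negative; keep [-3.5, -3]
t = -3.25 gives f = 2.546875, positive; keep [-3.5, -3.25]
t = -3.375 gives f = 0.462891, positive; keep [-3.5, -3.375]
t = -3.4375 gives f = -0.6736, negative; keep [-3.4375, -3.375]
t = -3.40625 gives f = -0.0973, negative; keep [-3.40625, -3.375]

-3.40625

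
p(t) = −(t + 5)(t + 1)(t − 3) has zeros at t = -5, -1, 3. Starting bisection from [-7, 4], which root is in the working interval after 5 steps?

-5

t = -1.5 gives p = -7.875, negative; keep [-7, -1.5]
t = -4.25 gives p = -17.671875, negative; keep [-7, -4.25]
t = -5.625 gives p = 24.931641, positive; keep [-5.625, -4.25]
t = -4.9375 gives p = -1.9534, negative; keep [-5.625, -4.9375]
t = -5.28125 gives p = 9.9715, positive; keep [-5.28125, -4.9375]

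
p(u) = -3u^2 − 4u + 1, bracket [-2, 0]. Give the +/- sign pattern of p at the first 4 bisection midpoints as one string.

midpoint -1: p = 2 > 0 → [-2, -1]
midpoint -1.5: p = 0.25 > 0 → [-2, -1.5]
midpoint -1.75: p = -1.1875 < 0 → [-1.75, -1.5]
midpoint -1.625: p = -0.4219 < 0 → [-1.625, -1.5]

++--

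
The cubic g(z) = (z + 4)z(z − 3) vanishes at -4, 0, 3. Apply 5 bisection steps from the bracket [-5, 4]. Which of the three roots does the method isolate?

midpoint -0.5: g = 6.125 > 0 → [-5, -0.5]
midpoint -2.75: g = 19.765625 > 0 → [-5, -2.75]
midpoint -3.875: g = 3.330078 > 0 → [-5, -3.875]
midpoint -4.4375: g = -14.4392 < 0 → [-4.4375, -3.875]
midpoint -4.15625: g = -4.6474 < 0 → [-4.15625, -3.875]

-4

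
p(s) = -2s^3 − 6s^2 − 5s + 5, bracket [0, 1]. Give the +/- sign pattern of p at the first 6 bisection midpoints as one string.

+---++

m = 0.5, p(m) = 0.75 (+); new bracket [0.5, 1]
m = 0.75, p(m) = -2.96875 (−); new bracket [0.5, 0.75]
m = 0.625, p(m) = -0.957031 (−); new bracket [0.5, 0.625]
m = 0.5625, p(m) = -0.0669 (−); new bracket [0.5, 0.5625]
m = 0.53125, p(m) = 0.3505 (+); new bracket [0.53125, 0.5625]
m = 0.546875, p(m) = 0.1441 (+); new bracket [0.546875, 0.5625]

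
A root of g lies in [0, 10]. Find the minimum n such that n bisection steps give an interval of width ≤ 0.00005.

Width after n steps is 10/2^n. Need 2^n ≥ 10/0.00005 = 200000.
2^17 = 131072 < 200000 ≤ 2^18 = 262144, so n = 18.

18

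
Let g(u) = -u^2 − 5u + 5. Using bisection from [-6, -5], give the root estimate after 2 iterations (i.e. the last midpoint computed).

-5.75

midpoint -5.5: g = 2.25 > 0 → [-6, -5.5]
midpoint -5.75: g = 0.6875 > 0 → [-6, -5.75]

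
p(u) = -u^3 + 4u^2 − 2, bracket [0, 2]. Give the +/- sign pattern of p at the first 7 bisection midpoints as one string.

m = 1, p(m) = 1 (+); new bracket [0, 1]
m = 0.5, p(m) = -1.125 (−); new bracket [0.5, 1]
m = 0.75, p(m) = -0.171875 (−); new bracket [0.75, 1]
m = 0.875, p(m) = 0.3926 (+); new bracket [0.75, 0.875]
m = 0.8125, p(m) = 0.1042 (+); new bracket [0.75, 0.8125]
m = 0.78125, p(m) = -0.0354 (−); new bracket [0.78125, 0.8125]
m = 0.796875, p(m) = 0.034 (+); new bracket [0.78125, 0.796875]

+--++-+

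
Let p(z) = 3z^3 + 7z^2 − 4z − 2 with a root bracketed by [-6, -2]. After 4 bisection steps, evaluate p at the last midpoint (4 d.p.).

-0.4531

midpoint -4: p = -66 < 0 → [-4, -2]
midpoint -3: p = -8 < 0 → [-3, -2]
midpoint -2.5: p = 4.875 > 0 → [-3, -2.5]
midpoint -2.75: p = -0.4531 < 0 → [-2.75, -2.5]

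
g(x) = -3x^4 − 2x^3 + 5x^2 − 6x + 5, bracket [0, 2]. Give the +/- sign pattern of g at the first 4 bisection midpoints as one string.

-+++

g(1) = -1 < 0, so the root lies in [0, 1]
g(0.5) = 2.8125 > 0, so the root lies in [0.5, 1]
g(0.75) = 1.519531 > 0, so the root lies in [0.75, 1]
g(0.875) = 0.4797 > 0, so the root lies in [0.875, 1]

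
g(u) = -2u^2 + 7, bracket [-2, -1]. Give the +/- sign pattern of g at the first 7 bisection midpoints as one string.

++-++++

u = -1.5 gives g = 2.5, positive; keep [-2, -1.5]
u = -1.75 gives g = 0.875, positive; keep [-2, -1.75]
u = -1.875 gives g = -0.03125, negative; keep [-1.875, -1.75]
u = -1.8125 gives g = 0.4297, positive; keep [-1.875, -1.8125]
u = -1.84375 gives g = 0.2012, positive; keep [-1.875, -1.84375]
u = -1.859375 gives g = 0.0854, positive; keep [-1.875, -1.859375]
u = -1.8671875 gives g = 0.0272, positive; keep [-1.875, -1.8671875]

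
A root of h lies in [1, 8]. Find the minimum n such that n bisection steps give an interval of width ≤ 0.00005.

18

Width after n steps is 7/2^n. Need 2^n ≥ 7/0.00005 = 140000.
2^17 = 131072 < 140000 ≤ 2^18 = 262144, so n = 18.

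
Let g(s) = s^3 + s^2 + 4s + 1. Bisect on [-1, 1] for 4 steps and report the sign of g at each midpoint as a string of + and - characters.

+-+-

m = 0, g(m) = 1 (+); new bracket [-1, 0]
m = -0.5, g(m) = -0.875 (−); new bracket [-0.5, 0]
m = -0.25, g(m) = 0.046875 (+); new bracket [-0.5, -0.25]
m = -0.375, g(m) = -0.4121 (−); new bracket [-0.375, -0.25]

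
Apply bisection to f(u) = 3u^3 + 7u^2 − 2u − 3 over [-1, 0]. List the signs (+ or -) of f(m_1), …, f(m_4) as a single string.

m = -0.5, f(m) = -0.625 (−); new bracket [-1, -0.5]
m = -0.75, f(m) = 1.171875 (+); new bracket [-0.75, -0.5]
m = -0.625, f(m) = 0.251953 (+); new bracket [-0.625, -0.5]
m = -0.5625, f(m) = -0.1941 (−); new bracket [-0.625, -0.5625]

-++-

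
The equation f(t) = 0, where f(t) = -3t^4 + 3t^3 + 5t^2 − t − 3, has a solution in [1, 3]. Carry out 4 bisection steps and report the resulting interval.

t = 2 gives f = -9, negative; keep [1, 2]
t = 1.5 gives f = 1.6875, positive; keep [1.5, 2]
t = 1.75 gives f = -1.496094, negative; keep [1.5, 1.75]
t = 1.625 gives f = 0.5325, positive; keep [1.625, 1.75]

[1.625, 1.75]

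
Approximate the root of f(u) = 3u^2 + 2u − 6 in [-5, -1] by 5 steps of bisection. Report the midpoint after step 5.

u = -3 gives f = 15, positive; keep [-3, -1]
u = -2 gives f = 2, positive; keep [-2, -1]
u = -1.5 gives f = -2.25, negative; keep [-2, -1.5]
u = -1.75 gives f = -0.3125, negative; keep [-2, -1.75]
u = -1.875 gives f = 0.7969, positive; keep [-1.875, -1.75]

-1.875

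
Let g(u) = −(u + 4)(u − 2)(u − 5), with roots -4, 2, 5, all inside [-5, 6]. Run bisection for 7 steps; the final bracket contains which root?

-4

g(0.5) = -30.375 < 0, so the root lies in [-5, 0.5]
g(-2.25) = -53.921875 < 0, so the root lies in [-5, -2.25]
g(-3.625) = -18.193359 < 0, so the root lies in [-5, -3.625]
g(-4.3125) = 18.3704 > 0, so the root lies in [-4.3125, -3.625]
g(-3.96875) = -1.6729 < 0, so the root lies in [-4.3125, -3.96875]
g(-4.140625) = 7.8932 > 0, so the root lies in [-4.140625, -3.96875]
g(-4.0546875) = 2.9981 > 0, so the root lies in [-4.0546875, -3.96875]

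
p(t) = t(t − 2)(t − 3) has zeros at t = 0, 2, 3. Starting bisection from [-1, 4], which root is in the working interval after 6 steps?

p(1.5) = 1.125 > 0, so the root lies in [-1, 1.5]
p(0.25) = 1.203125 > 0, so the root lies in [-1, 0.25]
p(-0.375) = -3.005859 < 0, so the root lies in [-0.375, 0.25]
p(-0.0625) = -0.3948 < 0, so the root lies in [-0.0625, 0.25]
p(0.09375) = 0.5194 > 0, so the root lies in [-0.0625, 0.09375]
p(0.015625) = 0.0925 > 0, so the root lies in [-0.0625, 0.015625]

0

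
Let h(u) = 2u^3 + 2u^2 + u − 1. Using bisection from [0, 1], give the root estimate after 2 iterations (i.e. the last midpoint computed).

h(0.5) = 0.25 > 0, so the root lies in [0, 0.5]
h(0.25) = -0.59375 < 0, so the root lies in [0.25, 0.5]

0.25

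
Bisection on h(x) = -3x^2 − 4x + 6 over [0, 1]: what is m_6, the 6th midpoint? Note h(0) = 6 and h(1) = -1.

0.890625

x = 0.5 gives h = 3.25, positive; keep [0.5, 1]
x = 0.75 gives h = 1.3125, positive; keep [0.75, 1]
x = 0.875 gives h = 0.203125, positive; keep [0.875, 1]
x = 0.9375 gives h = -0.3867, negative; keep [0.875, 0.9375]
x = 0.90625 gives h = -0.0889, negative; keep [0.875, 0.90625]
x = 0.890625 gives h = 0.0579, positive; keep [0.890625, 0.90625]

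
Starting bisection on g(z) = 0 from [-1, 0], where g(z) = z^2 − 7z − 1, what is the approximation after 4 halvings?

-0.1875

m = -0.5, g(m) = 2.75 (+); new bracket [-0.5, 0]
m = -0.25, g(m) = 0.8125 (+); new bracket [-0.25, 0]
m = -0.125, g(m) = -0.109375 (−); new bracket [-0.25, -0.125]
m = -0.1875, g(m) = 0.3477 (+); new bracket [-0.1875, -0.125]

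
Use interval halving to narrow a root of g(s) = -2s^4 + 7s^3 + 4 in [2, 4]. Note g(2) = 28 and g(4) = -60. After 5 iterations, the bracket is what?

g(3) = 31 > 0, so the root lies in [3, 4]
g(3.5) = 4 > 0, so the root lies in [3.5, 4]
g(3.75) = -22.367188 < 0, so the root lies in [3.5, 3.75]
g(3.625) = -7.9087 < 0, so the root lies in [3.5, 3.625]
g(3.5625) = -1.6516 < 0, so the root lies in [3.5, 3.5625]

[3.5, 3.5625]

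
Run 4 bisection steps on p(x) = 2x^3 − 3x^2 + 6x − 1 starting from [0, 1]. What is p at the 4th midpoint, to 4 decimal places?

x = 0.5 gives p = 1.5, positive; keep [0, 0.5]
x = 0.25 gives p = 0.34375, positive; keep [0, 0.25]
x = 0.125 gives p = -0.292969, negative; keep [0.125, 0.25]
x = 0.1875 gives p = 0.0327, positive; keep [0.125, 0.1875]

0.0327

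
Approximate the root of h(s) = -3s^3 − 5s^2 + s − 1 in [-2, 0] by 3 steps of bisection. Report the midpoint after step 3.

h(-1) = -4 < 0, so the root lies in [-2, -1]
h(-1.5) = -3.625 < 0, so the root lies in [-2, -1.5]
h(-1.75) = -1.984375 < 0, so the root lies in [-2, -1.75]

-1.75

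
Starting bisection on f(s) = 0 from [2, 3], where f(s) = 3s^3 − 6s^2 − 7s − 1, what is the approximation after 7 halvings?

2.8515625

midpoint 2.5: f = -9.125 < 0 → [2.5, 3]
midpoint 2.75: f = -3.234375 < 0 → [2.75, 3]
midpoint 2.875: f = 0.572266 > 0 → [2.75, 2.875]
midpoint 2.8125: f = -1.4065 < 0 → [2.8125, 2.875]
midpoint 2.84375: f = -0.4362 < 0 → [2.84375, 2.875]
midpoint 2.859375: f = 0.0632 > 0 → [2.84375, 2.859375]
midpoint 2.8515625: f = -0.1877 < 0 → [2.8515625, 2.859375]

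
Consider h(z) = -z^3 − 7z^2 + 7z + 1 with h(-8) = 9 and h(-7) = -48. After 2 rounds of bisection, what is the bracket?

[-8, -7.75]

h(-7.5) = -23.375 < 0, so the root lies in [-8, -7.5]
h(-7.75) = -8.203125 < 0, so the root lies in [-8, -7.75]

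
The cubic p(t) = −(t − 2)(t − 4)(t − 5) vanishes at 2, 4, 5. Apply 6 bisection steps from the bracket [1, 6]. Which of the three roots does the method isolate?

midpoint 3.5: p = -1.125 < 0 → [1, 3.5]
midpoint 2.25: p = -1.203125 < 0 → [1, 2.25]
midpoint 1.625: p = 3.005859 > 0 → [1.625, 2.25]
midpoint 1.9375: p = 0.3948 > 0 → [1.9375, 2.25]
midpoint 2.09375: p = -0.5194 < 0 → [1.9375, 2.09375]
midpoint 2.015625: p = -0.0925 < 0 → [1.9375, 2.015625]

2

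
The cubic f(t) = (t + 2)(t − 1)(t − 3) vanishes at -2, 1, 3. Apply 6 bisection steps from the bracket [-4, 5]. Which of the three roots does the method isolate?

-2

t = 0.5 gives f = 3.125, positive; keep [-4, 0.5]
t = -1.75 gives f = 3.265625, positive; keep [-4, -1.75]
t = -2.875 gives f = -19.919922, negative; keep [-2.875, -1.75]
t = -2.3125 gives f = -5.4993, negative; keep [-2.3125, -1.75]
t = -2.03125 gives f = -0.4766, negative; keep [-2.03125, -1.75]
t = -1.890625 gives f = 1.5462, positive; keep [-2.03125, -1.890625]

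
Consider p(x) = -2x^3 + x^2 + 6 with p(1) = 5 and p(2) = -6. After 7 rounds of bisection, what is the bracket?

m = 1.5, p(m) = 1.5 (+); new bracket [1.5, 2]
m = 1.75, p(m) = -1.65625 (−); new bracket [1.5, 1.75]
m = 1.625, p(m) = 0.058594 (+); new bracket [1.625, 1.75]
m = 1.6875, p(m) = -0.7632 (−); new bracket [1.625, 1.6875]
m = 1.65625, p(m) = -0.3436 (−); new bracket [1.625, 1.65625]
m = 1.640625, p(m) = -0.1403 (−); new bracket [1.625, 1.640625]
m = 1.6328125, p(m) = -0.0403 (−); new bracket [1.625, 1.6328125]

[1.625, 1.6328125]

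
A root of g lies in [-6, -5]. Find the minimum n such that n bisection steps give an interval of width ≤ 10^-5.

Width after n steps is 1/2^n. Need 2^n ≥ 1/10^-5 = 100000.
2^16 = 65536 < 100000 ≤ 2^17 = 131072, so n = 17.

17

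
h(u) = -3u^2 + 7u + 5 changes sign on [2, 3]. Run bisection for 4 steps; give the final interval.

midpoint 2.5: h = 3.75 > 0 → [2.5, 3]
midpoint 2.75: h = 1.5625 > 0 → [2.75, 3]
midpoint 2.875: h = 0.328125 > 0 → [2.875, 3]
midpoint 2.9375: h = -0.3242 < 0 → [2.875, 2.9375]

[2.875, 2.9375]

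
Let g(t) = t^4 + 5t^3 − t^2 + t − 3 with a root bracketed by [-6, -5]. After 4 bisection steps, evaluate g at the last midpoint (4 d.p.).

-8.9233

g(-5.5) = 44.4375 > 0, so the root lies in [-5.5, -5]
g(-5.25) = 0.363281 > 0, so the root lies in [-5.25, -5]
g(-5.125) = -17.564209 < 0, so the root lies in [-5.25, -5.125]
g(-5.1875) = -8.9233 < 0, so the root lies in [-5.25, -5.1875]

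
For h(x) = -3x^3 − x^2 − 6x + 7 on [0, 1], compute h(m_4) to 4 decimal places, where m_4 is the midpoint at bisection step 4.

-0.1443

x = 0.5 gives h = 3.375, positive; keep [0.5, 1]
x = 0.75 gives h = 0.671875, positive; keep [0.75, 1]
x = 0.875 gives h = -1.025391, negative; keep [0.75, 0.875]
x = 0.8125 gives h = -0.1443, negative; keep [0.75, 0.8125]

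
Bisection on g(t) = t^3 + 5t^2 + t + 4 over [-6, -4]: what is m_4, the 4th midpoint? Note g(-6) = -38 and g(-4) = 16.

-4.875

midpoint -5: g = -1 < 0 → [-5, -4]
midpoint -4.5: g = 9.625 > 0 → [-5, -4.5]
midpoint -4.75: g = 4.890625 > 0 → [-5, -4.75]
midpoint -4.875: g = 2.0957 > 0 → [-5, -4.875]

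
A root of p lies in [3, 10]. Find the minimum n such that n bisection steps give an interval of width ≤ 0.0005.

14

Width after n steps is 7/2^n. Need 2^n ≥ 7/0.0005 = 14000.
2^13 = 8192 < 14000 ≤ 2^14 = 16384, so n = 14.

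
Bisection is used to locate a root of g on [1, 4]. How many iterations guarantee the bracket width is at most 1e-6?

Width after n steps is 3/2^n. Need 2^n ≥ 3/1e-6 = 3000000.
2^21 = 2097152 < 3000000 ≤ 2^22 = 4194304, so n = 22.

22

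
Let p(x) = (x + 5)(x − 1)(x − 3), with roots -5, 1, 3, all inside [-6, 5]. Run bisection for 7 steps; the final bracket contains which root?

-5

p(-0.5) = 23.625 > 0, so the root lies in [-6, -0.5]
p(-3.25) = 46.484375 > 0, so the root lies in [-6, -3.25]
p(-4.625) = 16.083984 > 0, so the root lies in [-6, -4.625]
p(-5.3125) = -16.3977 < 0, so the root lies in [-5.3125, -4.625]
p(-4.96875) = 1.4864 > 0, so the root lies in [-5.3125, -4.96875]
p(-5.140625) = -7.0296 < 0, so the root lies in [-5.140625, -4.96875]
p(-5.0546875) = -2.667 < 0, so the root lies in [-5.0546875, -4.96875]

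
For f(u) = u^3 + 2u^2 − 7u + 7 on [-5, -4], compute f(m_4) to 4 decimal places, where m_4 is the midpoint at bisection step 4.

1.3982

u = -4.5 gives f = -12.125, negative; keep [-4.5, -4]
u = -4.25 gives f = -3.890625, negative; keep [-4.25, -4]
u = -4.125 gives f = -0.283203, negative; keep [-4.125, -4]
u = -4.0625 gives f = 1.3982, positive; keep [-4.125, -4.0625]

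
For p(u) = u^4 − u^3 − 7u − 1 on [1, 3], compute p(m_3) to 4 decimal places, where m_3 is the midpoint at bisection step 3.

-2.5117

midpoint 2: p = -7 < 0 → [2, 3]
midpoint 2.5: p = 4.9375 > 0 → [2, 2.5]
midpoint 2.25: p = -2.511719 < 0 → [2.25, 2.5]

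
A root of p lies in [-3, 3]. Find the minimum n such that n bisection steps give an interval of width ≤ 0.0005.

14

Width after n steps is 6/2^n. Need 2^n ≥ 6/0.0005 = 12000.
2^13 = 8192 < 12000 ≤ 2^14 = 16384, so n = 14.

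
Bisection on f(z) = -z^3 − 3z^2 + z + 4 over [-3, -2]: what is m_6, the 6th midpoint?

m = -2.5, f(m) = -1.625 (−); new bracket [-3, -2.5]
m = -2.75, f(m) = -0.640625 (−); new bracket [-3, -2.75]
m = -2.875, f(m) = 0.091797 (+); new bracket [-2.875, -2.75]
m = -2.8125, f(m) = -0.2957 (−); new bracket [-2.875, -2.8125]
m = -2.84375, f(m) = -0.1073 (−); new bracket [-2.875, -2.84375]
m = -2.859375, f(m) = -0.0091 (−); new bracket [-2.875, -2.859375]

-2.859375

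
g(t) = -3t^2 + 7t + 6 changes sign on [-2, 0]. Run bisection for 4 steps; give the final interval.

[-0.75, -0.625]

g(-1) = -4 < 0, so the root lies in [-1, 0]
g(-0.5) = 1.75 > 0, so the root lies in [-1, -0.5]
g(-0.75) = -0.9375 < 0, so the root lies in [-0.75, -0.5]
g(-0.625) = 0.4531 > 0, so the root lies in [-0.75, -0.625]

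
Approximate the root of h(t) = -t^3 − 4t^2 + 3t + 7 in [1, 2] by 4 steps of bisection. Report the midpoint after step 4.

midpoint 1.5: h = -0.875 < 0 → [1, 1.5]
midpoint 1.25: h = 2.546875 > 0 → [1.25, 1.5]
midpoint 1.375: h = 0.962891 > 0 → [1.375, 1.5]
midpoint 1.4375: h = 0.0764 > 0 → [1.4375, 1.5]

1.4375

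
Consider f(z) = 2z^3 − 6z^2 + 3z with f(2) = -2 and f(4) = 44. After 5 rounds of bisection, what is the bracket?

m = 3, f(m) = 9 (+); new bracket [2, 3]
m = 2.5, f(m) = 1.25 (+); new bracket [2, 2.5]
m = 2.25, f(m) = -0.84375 (−); new bracket [2.25, 2.5]
m = 2.375, f(m) = 0.0742 (+); new bracket [2.25, 2.375]
m = 2.3125, f(m) = -0.4155 (−); new bracket [2.3125, 2.375]

[2.3125, 2.375]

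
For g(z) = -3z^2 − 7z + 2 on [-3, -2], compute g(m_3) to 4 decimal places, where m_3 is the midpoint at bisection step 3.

-0.2969

z = -2.5 gives g = 0.75, positive; keep [-3, -2.5]
z = -2.75 gives g = -1.4375, negative; keep [-2.75, -2.5]
z = -2.625 gives g = -0.296875, negative; keep [-2.625, -2.5]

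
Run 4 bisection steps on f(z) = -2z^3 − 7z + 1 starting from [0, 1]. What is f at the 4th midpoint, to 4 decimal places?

midpoint 0.5: f = -2.75 < 0 → [0, 0.5]
midpoint 0.25: f = -0.78125 < 0 → [0, 0.25]
midpoint 0.125: f = 0.121094 > 0 → [0.125, 0.25]
midpoint 0.1875: f = -0.3257 < 0 → [0.125, 0.1875]

-0.3257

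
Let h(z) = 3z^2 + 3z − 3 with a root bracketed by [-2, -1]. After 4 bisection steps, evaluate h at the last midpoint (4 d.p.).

h(-1.5) = -0.75 < 0, so the root lies in [-2, -1.5]
h(-1.75) = 0.9375 > 0, so the root lies in [-1.75, -1.5]
h(-1.625) = 0.046875 > 0, so the root lies in [-1.625, -1.5]
h(-1.5625) = -0.3633 < 0, so the root lies in [-1.625, -1.5625]

-0.3633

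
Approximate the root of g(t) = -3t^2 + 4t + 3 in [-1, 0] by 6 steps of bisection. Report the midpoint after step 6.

t = -0.5 gives g = 0.25, positive; keep [-1, -0.5]
t = -0.75 gives g = -1.6875, negative; keep [-0.75, -0.5]
t = -0.625 gives g = -0.671875, negative; keep [-0.625, -0.5]
t = -0.5625 gives g = -0.1992, negative; keep [-0.5625, -0.5]
t = -0.53125 gives g = 0.0283, positive; keep [-0.5625, -0.53125]
t = -0.546875 gives g = -0.0847, negative; keep [-0.546875, -0.53125]

-0.546875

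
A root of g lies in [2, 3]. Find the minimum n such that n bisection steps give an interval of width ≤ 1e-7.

Width after n steps is 1/2^n. Need 2^n ≥ 1/1e-7 = 10000000.
2^23 = 8388608 < 10000000 ≤ 2^24 = 16777216, so n = 24.

24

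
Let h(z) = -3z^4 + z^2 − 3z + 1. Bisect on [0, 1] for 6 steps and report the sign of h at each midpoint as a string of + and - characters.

-+-+++

midpoint 0.5: h = -0.4375 < 0 → [0, 0.5]
midpoint 0.25: h = 0.300781 > 0 → [0.25, 0.5]
midpoint 0.375: h = -0.043701 < 0 → [0.25, 0.375]
midpoint 0.3125: h = 0.1315 > 0 → [0.3125, 0.375]
midpoint 0.34375: h = 0.045 > 0 → [0.34375, 0.375]
midpoint 0.359375: h = 0.001 > 0 → [0.359375, 0.375]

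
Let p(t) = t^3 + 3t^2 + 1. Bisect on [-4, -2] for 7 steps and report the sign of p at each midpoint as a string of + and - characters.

+---++-

p(-3) = 1 > 0, so the root lies in [-4, -3]
p(-3.5) = -5.125 < 0, so the root lies in [-3.5, -3]
p(-3.25) = -1.640625 < 0, so the root lies in [-3.25, -3]
p(-3.125) = -0.2207 < 0, so the root lies in [-3.125, -3]
p(-3.0625) = 0.4138 > 0, so the root lies in [-3.125, -3.0625]
p(-3.09375) = 0.1027 > 0, so the root lies in [-3.125, -3.09375]
p(-3.109375) = -0.0575 < 0, so the root lies in [-3.109375, -3.09375]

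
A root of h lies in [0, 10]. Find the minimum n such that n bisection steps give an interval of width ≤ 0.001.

14

Width after n steps is 10/2^n. Need 2^n ≥ 10/0.001 = 10000.
2^13 = 8192 < 10000 ≤ 2^14 = 16384, so n = 14.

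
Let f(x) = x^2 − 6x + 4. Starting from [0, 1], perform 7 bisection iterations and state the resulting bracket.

[0.7578125, 0.765625]

m = 0.5, f(m) = 1.25 (+); new bracket [0.5, 1]
m = 0.75, f(m) = 0.0625 (+); new bracket [0.75, 1]
m = 0.875, f(m) = -0.484375 (−); new bracket [0.75, 0.875]
m = 0.8125, f(m) = -0.2148 (−); new bracket [0.75, 0.8125]
m = 0.78125, f(m) = -0.0771 (−); new bracket [0.75, 0.78125]
m = 0.765625, f(m) = -0.0076 (−); new bracket [0.75, 0.765625]
m = 0.7578125, f(m) = 0.0274 (+); new bracket [0.7578125, 0.765625]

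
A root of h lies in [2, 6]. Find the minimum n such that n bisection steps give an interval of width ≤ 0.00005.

17

Width after n steps is 4/2^n. Need 2^n ≥ 4/0.00005 = 80000.
2^16 = 65536 < 80000 ≤ 2^17 = 131072, so n = 17.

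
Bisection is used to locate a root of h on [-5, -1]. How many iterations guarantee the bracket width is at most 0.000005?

20

Width after n steps is 4/2^n. Need 2^n ≥ 4/0.000005 = 800000.
2^19 = 524288 < 800000 ≤ 2^20 = 1048576, so n = 20.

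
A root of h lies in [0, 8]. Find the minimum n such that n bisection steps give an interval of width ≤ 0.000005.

Width after n steps is 8/2^n. Need 2^n ≥ 8/0.000005 = 1600000.
2^20 = 1048576 < 1600000 ≤ 2^21 = 2097152, so n = 21.

21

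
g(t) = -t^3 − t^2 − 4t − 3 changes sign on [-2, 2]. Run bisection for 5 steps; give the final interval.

m = 0, g(m) = -3 (−); new bracket [-2, 0]
m = -1, g(m) = 1 (+); new bracket [-1, 0]
m = -0.5, g(m) = -1.125 (−); new bracket [-1, -0.5]
m = -0.75, g(m) = -0.1406 (−); new bracket [-1, -0.75]
m = -0.875, g(m) = 0.4043 (+); new bracket [-0.875, -0.75]

[-0.875, -0.75]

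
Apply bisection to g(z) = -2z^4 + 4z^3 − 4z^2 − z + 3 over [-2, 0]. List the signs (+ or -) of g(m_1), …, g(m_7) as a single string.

m = -1, g(m) = -6 (−); new bracket [-1, 0]
m = -0.5, g(m) = 1.875 (+); new bracket [-1, -0.5]
m = -0.75, g(m) = -0.820312 (−); new bracket [-0.75, -0.5]
m = -0.625, g(m) = 0.7808 (+); new bracket [-0.75, -0.625]
m = -0.6875, g(m) = 0.0503 (+); new bracket [-0.75, -0.6875]
m = -0.71875, g(m) = -0.3666 (−); new bracket [-0.71875, -0.6875]
m = -0.703125, g(m) = -0.1537 (−); new bracket [-0.703125, -0.6875]

-+-++--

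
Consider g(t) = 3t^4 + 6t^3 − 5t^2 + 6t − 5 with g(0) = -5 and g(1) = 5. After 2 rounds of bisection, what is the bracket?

[0.5, 0.75]

midpoint 0.5: g = -2.3125 < 0 → [0.5, 1]
midpoint 0.75: g = 0.167969 > 0 → [0.5, 0.75]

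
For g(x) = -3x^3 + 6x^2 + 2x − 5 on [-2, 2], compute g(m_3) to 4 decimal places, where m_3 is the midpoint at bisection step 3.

-4.1250

g(0) = -5 < 0, so the root lies in [-2, 0]
g(-1) = 2 > 0, so the root lies in [-1, 0]
g(-0.5) = -4.125 < 0, so the root lies in [-1, -0.5]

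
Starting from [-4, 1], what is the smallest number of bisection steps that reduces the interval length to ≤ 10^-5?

Width after n steps is 5/2^n. Need 2^n ≥ 5/10^-5 = 500000.
2^18 = 262144 < 500000 ≤ 2^19 = 524288, so n = 19.

19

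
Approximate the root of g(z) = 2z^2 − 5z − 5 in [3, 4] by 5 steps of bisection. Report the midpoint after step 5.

m = 3.5, g(m) = 2 (+); new bracket [3, 3.5]
m = 3.25, g(m) = -0.125 (−); new bracket [3.25, 3.5]
m = 3.375, g(m) = 0.90625 (+); new bracket [3.25, 3.375]
m = 3.3125, g(m) = 0.3828 (+); new bracket [3.25, 3.3125]
m = 3.28125, g(m) = 0.127 (+); new bracket [3.25, 3.28125]

3.28125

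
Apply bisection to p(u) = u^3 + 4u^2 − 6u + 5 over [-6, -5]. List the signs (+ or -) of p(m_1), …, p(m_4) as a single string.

-+--

p(-5.5) = -7.375 < 0, so the root lies in [-5.5, -5]
p(-5.25) = 2.046875 > 0, so the root lies in [-5.5, -5.25]
p(-5.375) = -2.474609 < 0, so the root lies in [-5.375, -5.25]
p(-5.3125) = -0.1672 < 0, so the root lies in [-5.3125, -5.25]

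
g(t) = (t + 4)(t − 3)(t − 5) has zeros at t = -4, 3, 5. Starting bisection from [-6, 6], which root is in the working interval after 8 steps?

m = 0, g(m) = 60 (+); new bracket [-6, 0]
m = -3, g(m) = 48 (+); new bracket [-6, -3]
m = -4.5, g(m) = -35.625 (−); new bracket [-4.5, -3]
m = -3.75, g(m) = 14.7656 (+); new bracket [-4.5, -3.75]
m = -4.125, g(m) = -8.127 (−); new bracket [-4.125, -3.75]
m = -3.9375, g(m) = 3.8752 (+); new bracket [-4.125, -3.9375]
m = -4.03125, g(m) = -1.9844 (−); new bracket [-4.03125, -3.9375]
m = -3.984375, g(m) = 0.9805 (+); new bracket [-4.03125, -3.984375]

-4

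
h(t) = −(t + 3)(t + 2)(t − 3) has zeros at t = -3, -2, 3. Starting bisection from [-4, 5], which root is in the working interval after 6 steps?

3

midpoint 0.5: h = 21.875 > 0 → [0.5, 5]
midpoint 2.75: h = 6.828125 > 0 → [2.75, 5]
midpoint 3.875: h = -35.341797 < 0 → [2.75, 3.875]
midpoint 3.3125: h = -10.4797 < 0 → [2.75, 3.3125]
midpoint 3.03125: h = -0.9483 < 0 → [2.75, 3.03125]
midpoint 2.890625: h = 3.151 > 0 → [2.890625, 3.03125]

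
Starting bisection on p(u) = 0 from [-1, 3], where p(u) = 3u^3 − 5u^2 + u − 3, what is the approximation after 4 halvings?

1.75

u = 1 gives p = -4, negative; keep [1, 3]
u = 2 gives p = 3, positive; keep [1, 2]
u = 1.5 gives p = -2.625, negative; keep [1.5, 2]
u = 1.75 gives p = -0.4844, negative; keep [1.75, 2]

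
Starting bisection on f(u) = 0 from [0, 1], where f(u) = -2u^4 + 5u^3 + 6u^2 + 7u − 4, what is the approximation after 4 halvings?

0.4375

u = 0.5 gives f = 1.5, positive; keep [0, 0.5]
u = 0.25 gives f = -1.804688, negative; keep [0.25, 0.5]
u = 0.375 gives f = -0.307129, negative; keep [0.375, 0.5]
u = 0.4375 gives f = 0.5564, positive; keep [0.375, 0.4375]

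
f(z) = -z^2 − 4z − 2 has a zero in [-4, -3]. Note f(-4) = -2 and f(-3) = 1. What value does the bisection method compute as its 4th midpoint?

m = -3.5, f(m) = -0.25 (−); new bracket [-3.5, -3]
m = -3.25, f(m) = 0.4375 (+); new bracket [-3.5, -3.25]
m = -3.375, f(m) = 0.109375 (+); new bracket [-3.5, -3.375]
m = -3.4375, f(m) = -0.0664 (−); new bracket [-3.4375, -3.375]

-3.4375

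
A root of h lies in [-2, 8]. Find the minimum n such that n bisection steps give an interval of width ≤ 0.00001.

20

Width after n steps is 10/2^n. Need 2^n ≥ 10/0.00001 = 1000000.
2^19 = 524288 < 1000000 ≤ 2^20 = 1048576, so n = 20.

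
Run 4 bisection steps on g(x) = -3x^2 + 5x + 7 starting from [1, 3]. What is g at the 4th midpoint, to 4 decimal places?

-0.5469

g(2) = 5 > 0, so the root lies in [2, 3]
g(2.5) = 0.75 > 0, so the root lies in [2.5, 3]
g(2.75) = -1.9375 < 0, so the root lies in [2.5, 2.75]
g(2.625) = -0.5469 < 0, so the root lies in [2.5, 2.625]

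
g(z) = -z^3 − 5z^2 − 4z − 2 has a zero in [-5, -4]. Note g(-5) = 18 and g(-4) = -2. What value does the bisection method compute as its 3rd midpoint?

m = -4.5, g(m) = 5.875 (+); new bracket [-4.5, -4]
m = -4.25, g(m) = 1.453125 (+); new bracket [-4.25, -4]
m = -4.125, g(m) = -0.388672 (−); new bracket [-4.25, -4.125]

-4.125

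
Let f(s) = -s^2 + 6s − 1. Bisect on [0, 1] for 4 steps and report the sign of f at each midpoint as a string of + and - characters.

m = 0.5, f(m) = 1.75 (+); new bracket [0, 0.5]
m = 0.25, f(m) = 0.4375 (+); new bracket [0, 0.25]
m = 0.125, f(m) = -0.265625 (−); new bracket [0.125, 0.25]
m = 0.1875, f(m) = 0.0898 (+); new bracket [0.125, 0.1875]

++-+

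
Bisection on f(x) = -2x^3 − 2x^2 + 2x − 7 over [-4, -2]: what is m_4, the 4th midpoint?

midpoint -3: f = 23 > 0 → [-3, -2]
midpoint -2.5: f = 6.75 > 0 → [-2.5, -2]
midpoint -2.25: f = 1.15625 > 0 → [-2.25, -2]
midpoint -2.125: f = -1.0898 < 0 → [-2.25, -2.125]

-2.125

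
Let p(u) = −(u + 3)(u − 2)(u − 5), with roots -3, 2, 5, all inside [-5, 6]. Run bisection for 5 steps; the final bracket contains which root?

-3

midpoint 0.5: p = -23.625 < 0 → [-5, 0.5]
midpoint -2.25: p = -23.109375 < 0 → [-5, -2.25]
midpoint -3.625: p = 30.322266 > 0 → [-3.625, -2.25]
midpoint -2.9375: p = -2.4495 < 0 → [-3.625, -2.9375]
midpoint -3.28125: p = 12.3006 > 0 → [-3.28125, -2.9375]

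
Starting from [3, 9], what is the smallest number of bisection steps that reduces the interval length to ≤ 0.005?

Width after n steps is 6/2^n. Need 2^n ≥ 6/0.005 = 1200.
2^10 = 1024 < 1200 ≤ 2^11 = 2048, so n = 11.

11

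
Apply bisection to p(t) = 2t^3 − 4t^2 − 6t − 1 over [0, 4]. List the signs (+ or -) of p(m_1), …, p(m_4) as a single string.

p(2) = -13 < 0, so the root lies in [2, 4]
p(3) = -1 < 0, so the root lies in [3, 4]
p(3.5) = 14.75 > 0, so the root lies in [3, 3.5]
p(3.25) = 5.9062 > 0, so the root lies in [3, 3.25]

--++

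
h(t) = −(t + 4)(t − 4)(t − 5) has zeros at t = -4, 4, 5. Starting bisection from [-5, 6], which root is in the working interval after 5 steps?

m = 0.5, h(m) = -70.875 (−); new bracket [-5, 0.5]
m = -2.25, h(m) = -79.296875 (−); new bracket [-5, -2.25]
m = -3.625, h(m) = -24.662109 (−); new bracket [-5, -3.625]
m = -4.3125, h(m) = 24.1907 (+); new bracket [-4.3125, -3.625]
m = -3.96875, h(m) = -2.2334 (−); new bracket [-4.3125, -3.96875]

-4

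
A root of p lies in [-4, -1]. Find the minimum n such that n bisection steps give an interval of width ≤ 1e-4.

15

Width after n steps is 3/2^n. Need 2^n ≥ 3/1e-4 = 30000.
2^14 = 16384 < 30000 ≤ 2^15 = 32768, so n = 15.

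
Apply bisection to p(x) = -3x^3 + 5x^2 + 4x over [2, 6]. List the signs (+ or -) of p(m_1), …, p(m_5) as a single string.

midpoint 4: p = -96 < 0 → [2, 4]
midpoint 3: p = -24 < 0 → [2, 3]
midpoint 2.5: p = -5.625 < 0 → [2, 2.5]
midpoint 2.25: p = 0.1406 > 0 → [2.25, 2.5]
midpoint 2.375: p = -2.4863 < 0 → [2.25, 2.375]

---+-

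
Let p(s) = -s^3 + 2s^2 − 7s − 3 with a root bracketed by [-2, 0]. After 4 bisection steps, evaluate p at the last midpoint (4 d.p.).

midpoint -1: p = 7 > 0 → [-1, 0]
midpoint -0.5: p = 1.125 > 0 → [-0.5, 0]
midpoint -0.25: p = -1.109375 < 0 → [-0.5, -0.25]
midpoint -0.375: p = -0.041 < 0 → [-0.5, -0.375]

-0.0410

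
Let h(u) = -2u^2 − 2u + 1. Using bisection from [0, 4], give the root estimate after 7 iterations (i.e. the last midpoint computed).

h(2) = -11 < 0, so the root lies in [0, 2]
h(1) = -3 < 0, so the root lies in [0, 1]
h(0.5) = -0.5 < 0, so the root lies in [0, 0.5]
h(0.25) = 0.375 > 0, so the root lies in [0.25, 0.5]
h(0.375) = -0.0312 < 0, so the root lies in [0.25, 0.375]
h(0.3125) = 0.1797 > 0, so the root lies in [0.3125, 0.375]
h(0.34375) = 0.0762 > 0, so the root lies in [0.34375, 0.375]

0.34375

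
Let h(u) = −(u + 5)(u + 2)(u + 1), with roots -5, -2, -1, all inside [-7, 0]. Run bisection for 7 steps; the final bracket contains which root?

midpoint -3.5: h = -5.625 < 0 → [-7, -3.5]
midpoint -5.25: h = 3.453125 > 0 → [-5.25, -3.5]
midpoint -4.375: h = -5.009766 < 0 → [-5.25, -4.375]
midpoint -4.8125: h = -2.0105 < 0 → [-5.25, -4.8125]
midpoint -5.03125: h = 0.3819 > 0 → [-5.03125, -4.8125]
midpoint -4.921875: h = -0.8953 < 0 → [-5.03125, -4.921875]
midpoint -4.9765625: h = -0.2774 < 0 → [-5.03125, -4.9765625]

-5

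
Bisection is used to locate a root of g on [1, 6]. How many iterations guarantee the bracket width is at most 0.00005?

Width after n steps is 5/2^n. Need 2^n ≥ 5/0.00005 = 100000.
2^16 = 65536 < 100000 ≤ 2^17 = 131072, so n = 17.

17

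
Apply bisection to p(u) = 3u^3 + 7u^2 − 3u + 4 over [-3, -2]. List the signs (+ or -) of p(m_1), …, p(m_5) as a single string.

midpoint -2.5: p = 8.375 > 0 → [-3, -2.5]
midpoint -2.75: p = 2.796875 > 0 → [-3, -2.75]
midpoint -2.875: p = -0.806641 < 0 → [-2.875, -2.75]
midpoint -2.8125: p = 1.0667 > 0 → [-2.875, -2.8125]
midpoint -2.84375: p = 0.1482 > 0 → [-2.875, -2.84375]

++-++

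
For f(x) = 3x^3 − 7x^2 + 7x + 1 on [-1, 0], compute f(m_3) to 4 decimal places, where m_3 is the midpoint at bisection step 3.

0.0098

m = -0.5, f(m) = -4.625 (−); new bracket [-0.5, 0]
m = -0.25, f(m) = -1.234375 (−); new bracket [-0.25, 0]
m = -0.125, f(m) = 0.009766 (+); new bracket [-0.25, -0.125]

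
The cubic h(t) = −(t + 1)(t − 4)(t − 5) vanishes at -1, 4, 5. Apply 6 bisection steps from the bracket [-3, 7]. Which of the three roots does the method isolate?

-1

m = 2, h(m) = -18 (−); new bracket [-3, 2]
m = -0.5, h(m) = -12.375 (−); new bracket [-3, -0.5]
m = -1.75, h(m) = 29.109375 (+); new bracket [-1.75, -0.5]
m = -1.125, h(m) = 3.9238 (+); new bracket [-1.125, -0.5]
m = -0.8125, h(m) = -5.2449 (−); new bracket [-1.125, -0.8125]
m = -0.96875, h(m) = -0.9268 (−); new bracket [-1.125, -0.96875]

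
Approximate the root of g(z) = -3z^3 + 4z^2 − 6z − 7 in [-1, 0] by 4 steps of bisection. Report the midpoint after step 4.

z = -0.5 gives g = -2.625, negative; keep [-1, -0.5]
z = -0.75 gives g = 1.015625, positive; keep [-0.75, -0.5]
z = -0.625 gives g = -0.955078, negative; keep [-0.75, -0.625]
z = -0.6875 gives g = -0.0095, negative; keep [-0.75, -0.6875]

-0.6875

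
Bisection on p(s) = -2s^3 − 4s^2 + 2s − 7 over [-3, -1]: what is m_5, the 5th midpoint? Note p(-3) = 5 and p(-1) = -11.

-2.8125

midpoint -2: p = -11 < 0 → [-3, -2]
midpoint -2.5: p = -5.75 < 0 → [-3, -2.5]
midpoint -2.75: p = -1.15625 < 0 → [-3, -2.75]
midpoint -2.875: p = 1.7148 > 0 → [-2.875, -2.75]
midpoint -2.8125: p = 0.229 > 0 → [-2.8125, -2.75]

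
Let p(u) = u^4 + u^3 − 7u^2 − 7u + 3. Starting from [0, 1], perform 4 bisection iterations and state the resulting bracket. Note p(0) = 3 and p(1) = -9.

[0.3125, 0.375]

midpoint 0.5: p = -2.0625 < 0 → [0, 0.5]
midpoint 0.25: p = 0.832031 > 0 → [0.25, 0.5]
midpoint 0.375: p = -0.536865 < 0 → [0.25, 0.375]
midpoint 0.3125: p = 0.169 > 0 → [0.3125, 0.375]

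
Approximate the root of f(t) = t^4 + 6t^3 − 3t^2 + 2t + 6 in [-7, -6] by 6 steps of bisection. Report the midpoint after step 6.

-6.484375

midpoint -6.5: f = 3.5625 > 0 → [-6.5, -6]
midpoint -6.25: f = -62.652344 < 0 → [-6.5, -6.25]
midpoint -6.375: f = -31.515381 < 0 → [-6.5, -6.375]
midpoint -6.4375: f = -14.4834 < 0 → [-6.5, -6.4375]
midpoint -6.46875: f = -5.589 < 0 → [-6.5, -6.46875]
midpoint -6.484375: f = -1.0456 < 0 → [-6.5, -6.484375]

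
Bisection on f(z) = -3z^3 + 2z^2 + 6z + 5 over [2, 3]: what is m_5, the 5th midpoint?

2.03125

z = 2.5 gives f = -14.375, negative; keep [2, 2.5]
z = 2.25 gives f = -5.546875, negative; keep [2, 2.25]
z = 2.125 gives f = -2.005859, negative; keep [2, 2.125]
z = 2.0625 gives f = -0.4382, negative; keep [2, 2.0625]
z = 2.03125 gives f = 0.2968, positive; keep [2.03125, 2.0625]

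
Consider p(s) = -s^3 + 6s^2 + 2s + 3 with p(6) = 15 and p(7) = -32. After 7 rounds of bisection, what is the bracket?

[6.3828125, 6.390625]

p(6.5) = -5.125 < 0, so the root lies in [6, 6.5]
p(6.25) = 5.734375 > 0, so the root lies in [6.25, 6.5]
p(6.375) = 0.509766 > 0, so the root lies in [6.375, 6.5]
p(6.4375) = -2.2556 < 0, so the root lies in [6.375, 6.4375]
p(6.40625) = -0.86 < 0, so the root lies in [6.375, 6.40625]
p(6.390625) = -0.1719 < 0, so the root lies in [6.375, 6.390625]
p(6.3828125) = 0.1697 > 0, so the root lies in [6.3828125, 6.390625]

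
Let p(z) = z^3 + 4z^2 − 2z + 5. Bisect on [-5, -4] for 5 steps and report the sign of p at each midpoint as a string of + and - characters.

+-+-+

z = -4.5 gives p = 3.875, positive; keep [-5, -4.5]
z = -4.75 gives p = -2.421875, negative; keep [-4.75, -4.5]
z = -4.625 gives p = 0.880859, positive; keep [-4.75, -4.625]
z = -4.6875 gives p = -0.7312, negative; keep [-4.6875, -4.625]
z = -4.65625 gives p = 0.0846, positive; keep [-4.6875, -4.65625]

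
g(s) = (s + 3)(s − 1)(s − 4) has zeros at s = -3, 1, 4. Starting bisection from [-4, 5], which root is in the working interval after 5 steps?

-3

g(0.5) = 6.125 > 0, so the root lies in [-4, 0.5]
g(-1.75) = 19.765625 > 0, so the root lies in [-4, -1.75]
g(-2.875) = 3.330078 > 0, so the root lies in [-4, -2.875]
g(-3.4375) = -14.4392 < 0, so the root lies in [-3.4375, -2.875]
g(-3.15625) = -4.6474 < 0, so the root lies in [-3.15625, -2.875]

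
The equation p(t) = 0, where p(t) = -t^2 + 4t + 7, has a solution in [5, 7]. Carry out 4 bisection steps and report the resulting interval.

t = 6 gives p = -5, negative; keep [5, 6]
t = 5.5 gives p = -1.25, negative; keep [5, 5.5]
t = 5.25 gives p = 0.4375, positive; keep [5.25, 5.5]
t = 5.375 gives p = -0.3906, negative; keep [5.25, 5.375]

[5.25, 5.375]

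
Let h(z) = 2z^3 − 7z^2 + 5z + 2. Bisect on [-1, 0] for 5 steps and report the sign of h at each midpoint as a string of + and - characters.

h(-0.5) = -2.5 < 0, so the root lies in [-0.5, 0]
h(-0.25) = 0.28125 > 0, so the root lies in [-0.5, -0.25]
h(-0.375) = -0.964844 < 0, so the root lies in [-0.375, -0.25]
h(-0.3125) = -0.3071 < 0, so the root lies in [-0.3125, -0.25]
h(-0.28125) = -0.0045 < 0, so the root lies in [-0.28125, -0.25]

-+---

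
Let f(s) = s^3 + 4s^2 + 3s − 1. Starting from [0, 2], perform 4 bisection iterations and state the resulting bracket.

[0.125, 0.25]

f(1) = 7 > 0, so the root lies in [0, 1]
f(0.5) = 1.625 > 0, so the root lies in [0, 0.5]
f(0.25) = 0.015625 > 0, so the root lies in [0, 0.25]
f(0.125) = -0.5605 < 0, so the root lies in [0.125, 0.25]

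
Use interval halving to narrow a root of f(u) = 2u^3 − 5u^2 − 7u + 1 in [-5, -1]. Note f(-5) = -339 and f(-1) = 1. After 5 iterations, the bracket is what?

[-1.125, -1]

f(-3) = -77 < 0, so the root lies in [-3, -1]
f(-2) = -21 < 0, so the root lies in [-2, -1]
f(-1.5) = -6.5 < 0, so the root lies in [-1.5, -1]
f(-1.25) = -1.9688 < 0, so the root lies in [-1.25, -1]
f(-1.125) = -0.3008 < 0, so the root lies in [-1.125, -1]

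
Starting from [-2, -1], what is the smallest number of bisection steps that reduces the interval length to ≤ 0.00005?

Width after n steps is 1/2^n. Need 2^n ≥ 1/0.00005 = 20000.
2^14 = 16384 < 20000 ≤ 2^15 = 32768, so n = 15.

15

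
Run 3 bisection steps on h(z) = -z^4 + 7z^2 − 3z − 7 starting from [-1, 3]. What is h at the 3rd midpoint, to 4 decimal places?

-3.8125

z = 1 gives h = -4, negative; keep [-1, 1]
z = 0 gives h = -7, negative; keep [-1, 0]
z = -0.5 gives h = -3.8125, negative; keep [-1, -0.5]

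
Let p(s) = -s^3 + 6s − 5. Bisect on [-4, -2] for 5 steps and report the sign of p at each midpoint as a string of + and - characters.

+--++

p(-3) = 4 > 0, so the root lies in [-3, -2]
p(-2.5) = -4.375 < 0, so the root lies in [-3, -2.5]
p(-2.75) = -0.703125 < 0, so the root lies in [-3, -2.75]
p(-2.875) = 1.5137 > 0, so the root lies in [-2.875, -2.75]
p(-2.8125) = 0.3723 > 0, so the root lies in [-2.8125, -2.75]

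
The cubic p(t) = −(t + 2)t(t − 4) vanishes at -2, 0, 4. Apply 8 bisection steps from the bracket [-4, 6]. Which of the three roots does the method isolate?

4

m = 1, p(m) = 9 (+); new bracket [1, 6]
m = 3.5, p(m) = 9.625 (+); new bracket [3.5, 6]
m = 4.75, p(m) = -24.046875 (−); new bracket [3.5, 4.75]
m = 4.125, p(m) = -3.1582 (−); new bracket [3.5, 4.125]
m = 3.8125, p(m) = 4.155 (+); new bracket [3.8125, 4.125]
m = 3.96875, p(m) = 0.7403 (+); new bracket [3.96875, 4.125]
m = 4.046875, p(m) = -1.1471 (−); new bracket [3.96875, 4.046875]
m = 4.0078125, p(m) = -0.1881 (−); new bracket [3.96875, 4.0078125]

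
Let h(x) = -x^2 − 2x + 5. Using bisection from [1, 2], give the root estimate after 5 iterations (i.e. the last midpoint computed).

midpoint 1.5: h = -0.25 < 0 → [1, 1.5]
midpoint 1.25: h = 0.9375 > 0 → [1.25, 1.5]
midpoint 1.375: h = 0.359375 > 0 → [1.375, 1.5]
midpoint 1.4375: h = 0.0586 > 0 → [1.4375, 1.5]
midpoint 1.46875: h = -0.0947 < 0 → [1.4375, 1.46875]

1.46875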